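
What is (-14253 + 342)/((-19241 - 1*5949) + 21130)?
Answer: 13911/4060 ≈ 3.4264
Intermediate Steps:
(-14253 + 342)/((-19241 - 1*5949) + 21130) = -13911/((-19241 - 5949) + 21130) = -13911/(-25190 + 21130) = -13911/(-4060) = -13911*(-1/4060) = 13911/4060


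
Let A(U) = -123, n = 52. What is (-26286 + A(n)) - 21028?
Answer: -47437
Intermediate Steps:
(-26286 + A(n)) - 21028 = (-26286 - 123) - 21028 = -26409 - 21028 = -47437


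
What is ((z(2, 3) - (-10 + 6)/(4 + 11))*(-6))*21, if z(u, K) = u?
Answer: -1428/5 ≈ -285.60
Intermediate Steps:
((z(2, 3) - (-10 + 6)/(4 + 11))*(-6))*21 = ((2 - (-10 + 6)/(4 + 11))*(-6))*21 = ((2 - (-4)/15)*(-6))*21 = ((2 - 1*(-4/15))*(-6))*21 = ((2 + 4/15)*(-6))*21 = ((34/15)*(-6))*21 = -68/5*21 = -1428/5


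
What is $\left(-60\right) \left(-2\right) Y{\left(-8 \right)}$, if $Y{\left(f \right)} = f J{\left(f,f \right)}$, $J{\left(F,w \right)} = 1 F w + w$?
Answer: $-53760$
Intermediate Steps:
$J{\left(F,w \right)} = w + F w$ ($J{\left(F,w \right)} = F w + w = w + F w$)
$Y{\left(f \right)} = f^{2} \left(1 + f\right)$ ($Y{\left(f \right)} = f f \left(1 + f\right) = f^{2} \left(1 + f\right)$)
$\left(-60\right) \left(-2\right) Y{\left(-8 \right)} = \left(-60\right) \left(-2\right) \left(-8\right)^{2} \left(1 - 8\right) = 120 \cdot 64 \left(-7\right) = 120 \left(-448\right) = -53760$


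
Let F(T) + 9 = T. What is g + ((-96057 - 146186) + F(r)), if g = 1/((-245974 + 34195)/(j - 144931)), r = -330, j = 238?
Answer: -5708180965/23531 ≈ -2.4258e+5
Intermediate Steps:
F(T) = -9 + T
g = 16077/23531 (g = 1/((-245974 + 34195)/(238 - 144931)) = 1/(-211779/(-144693)) = 1/(-211779*(-1/144693)) = 1/(23531/16077) = 16077/23531 ≈ 0.68323)
g + ((-96057 - 146186) + F(r)) = 16077/23531 + ((-96057 - 146186) + (-9 - 330)) = 16077/23531 + (-242243 - 339) = 16077/23531 - 242582 = -5708180965/23531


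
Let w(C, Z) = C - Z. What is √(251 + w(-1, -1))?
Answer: √251 ≈ 15.843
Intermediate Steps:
√(251 + w(-1, -1)) = √(251 + (-1 - 1*(-1))) = √(251 + (-1 + 1)) = √(251 + 0) = √251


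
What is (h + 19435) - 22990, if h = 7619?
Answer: 4064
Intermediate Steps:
(h + 19435) - 22990 = (7619 + 19435) - 22990 = 27054 - 22990 = 4064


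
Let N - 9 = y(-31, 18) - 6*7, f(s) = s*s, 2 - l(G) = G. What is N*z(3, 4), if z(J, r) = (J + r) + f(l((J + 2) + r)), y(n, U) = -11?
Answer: -2464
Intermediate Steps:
l(G) = 2 - G
f(s) = s**2
N = -44 (N = 9 + (-11 - 6*7) = 9 + (-11 - 1*42) = 9 + (-11 - 42) = 9 - 53 = -44)
z(J, r) = J + r + (-J - r)**2 (z(J, r) = (J + r) + (2 - ((J + 2) + r))**2 = (J + r) + (2 - ((2 + J) + r))**2 = (J + r) + (2 - (2 + J + r))**2 = (J + r) + (2 + (-2 - J - r))**2 = (J + r) + (-J - r)**2 = J + r + (-J - r)**2)
N*z(3, 4) = -44*(3 + 4 + (3 + 4)**2) = -44*(3 + 4 + 7**2) = -44*(3 + 4 + 49) = -44*56 = -2464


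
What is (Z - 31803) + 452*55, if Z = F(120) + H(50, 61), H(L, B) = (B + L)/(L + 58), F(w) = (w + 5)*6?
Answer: -222911/36 ≈ -6192.0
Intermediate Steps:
F(w) = 30 + 6*w (F(w) = (5 + w)*6 = 30 + 6*w)
H(L, B) = (B + L)/(58 + L)
Z = 27037/36 (Z = (30 + 6*120) + (61 + 50)/(58 + 50) = (30 + 720) + 111/108 = 750 + (1/108)*111 = 750 + 37/36 = 27037/36 ≈ 751.03)
(Z - 31803) + 452*55 = (27037/36 - 31803) + 452*55 = -1117871/36 + 24860 = -222911/36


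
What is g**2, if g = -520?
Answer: 270400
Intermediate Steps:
g**2 = (-520)**2 = 270400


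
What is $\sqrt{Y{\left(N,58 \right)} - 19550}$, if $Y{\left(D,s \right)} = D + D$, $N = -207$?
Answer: $2 i \sqrt{4991} \approx 141.29 i$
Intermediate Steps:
$Y{\left(D,s \right)} = 2 D$
$\sqrt{Y{\left(N,58 \right)} - 19550} = \sqrt{2 \left(-207\right) - 19550} = \sqrt{-414 - 19550} = \sqrt{-19964} = 2 i \sqrt{4991}$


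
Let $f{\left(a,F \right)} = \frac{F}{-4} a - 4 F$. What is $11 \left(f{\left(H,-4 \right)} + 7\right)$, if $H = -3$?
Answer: $220$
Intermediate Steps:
$f{\left(a,F \right)} = - 4 F - \frac{F a}{4}$ ($f{\left(a,F \right)} = F \left(- \frac{1}{4}\right) a - 4 F = - \frac{F}{4} a - 4 F = - \frac{F a}{4} - 4 F = - 4 F - \frac{F a}{4}$)
$11 \left(f{\left(H,-4 \right)} + 7\right) = 11 \left(\left(- \frac{1}{4}\right) \left(-4\right) \left(16 - 3\right) + 7\right) = 11 \left(\left(- \frac{1}{4}\right) \left(-4\right) 13 + 7\right) = 11 \left(13 + 7\right) = 11 \cdot 20 = 220$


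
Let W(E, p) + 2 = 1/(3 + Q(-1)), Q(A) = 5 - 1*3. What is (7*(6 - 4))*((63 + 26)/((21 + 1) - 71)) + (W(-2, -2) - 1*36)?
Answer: -2213/35 ≈ -63.229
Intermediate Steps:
Q(A) = 2 (Q(A) = 5 - 3 = 2)
W(E, p) = -9/5 (W(E, p) = -2 + 1/(3 + 2) = -2 + 1/5 = -9/5)
(7*(6 - 4))*((63 + 26)/((21 + 1) - 71)) + (W(-2, -2) - 1*36) = (7*(6 - 4))*((63 + 26)/((21 + 1) - 71)) + (-9/5 - 1*36) = (7*2)*(89/(22 - 71)) + (-9/5 - 36) = 14*(89/(-49)) - 189/5 = 14*(89*(-1/49)) - 189/5 = 14*(-89/49) - 189/5 = -178/7 - 189/5 = -2213/35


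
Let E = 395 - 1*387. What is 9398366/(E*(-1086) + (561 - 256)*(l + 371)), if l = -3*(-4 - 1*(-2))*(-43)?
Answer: 9398366/25777 ≈ 364.60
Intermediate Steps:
E = 8 (E = 395 - 387 = 8)
l = -258 (l = -3*(-4 + 2)*(-43) = -(-6)*(-43) = -3*86 = -258)
9398366/(E*(-1086) + (561 - 256)*(l + 371)) = 9398366/(8*(-1086) + (561 - 256)*(-258 + 371)) = 9398366/(-8688 + 305*113) = 9398366/(-8688 + 34465) = 9398366/25777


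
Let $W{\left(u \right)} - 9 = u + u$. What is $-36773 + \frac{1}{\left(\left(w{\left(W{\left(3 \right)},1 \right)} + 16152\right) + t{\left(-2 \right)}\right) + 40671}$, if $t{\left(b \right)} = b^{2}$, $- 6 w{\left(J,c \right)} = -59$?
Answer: $- \frac{12540365227}{341021} \approx -36773.0$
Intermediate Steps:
$W{\left(u \right)} = 9 + 2 u$ ($W{\left(u \right)} = 9 + \left(u + u\right) = 9 + 2 u$)
$w{\left(J,c \right)} = \frac{59}{6}$ ($w{\left(J,c \right)} = \left(- \frac{1}{6}\right) \left(-59\right) = \frac{59}{6}$)
$-36773 + \frac{1}{\left(\left(w{\left(W{\left(3 \right)},1 \right)} + 16152\right) + t{\left(-2 \right)}\right) + 40671} = -36773 + \frac{1}{\left(\left(\frac{59}{6} + 16152\right) + \left(-2\right)^{2}\right) + 40671} = -36773 + \frac{1}{\left(\frac{96971}{6} + 4\right) + 40671} = -36773 + \frac{1}{\frac{96995}{6} + 40671} = -36773 + \frac{1}{\frac{341021}{6}} = -36773 + \frac{6}{341021} = - \frac{12540365227}{341021}$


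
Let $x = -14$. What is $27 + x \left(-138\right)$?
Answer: $1959$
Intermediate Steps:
$27 + x \left(-138\right) = 27 - -1932 = 27 + 1932 = 1959$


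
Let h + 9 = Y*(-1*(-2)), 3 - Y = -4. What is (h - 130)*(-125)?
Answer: 15625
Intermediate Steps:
Y = 7 (Y = 3 - 1*(-4) = 3 + 4 = 7)
h = 5 (h = -9 + 7*(-1*(-2)) = -9 + 7*2 = -9 + 14 = 5)
(h - 130)*(-125) = (5 - 130)*(-125) = -125*(-125) = 15625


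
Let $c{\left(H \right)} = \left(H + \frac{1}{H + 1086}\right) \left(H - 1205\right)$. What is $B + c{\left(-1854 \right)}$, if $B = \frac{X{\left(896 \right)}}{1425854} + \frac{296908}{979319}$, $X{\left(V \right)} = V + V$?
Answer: $\frac{3041025054417054351211}{536204510755584} \approx 5.6714 \cdot 10^{6}$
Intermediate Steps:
$c{\left(H \right)} = \left(-1205 + H\right) \left(H + \frac{1}{1086 + H}\right)$ ($c{\left(H \right)} = \left(H + \frac{1}{1086 + H}\right) \left(-1205 + H\right) = \left(-1205 + H\right) \left(H + \frac{1}{1086 + H}\right)$)
$X{\left(V \right)} = 2 V$
$B = \frac{212551199540}{698182956713}$ ($B = \frac{2 \cdot 896}{1425854} + \frac{296908}{979319} = 1792 \cdot \frac{1}{1425854} + 296908 \cdot \frac{1}{979319} = \frac{896}{712927} + \frac{296908}{979319} = \frac{212551199540}{698182956713} \approx 0.30443$)
$B + c{\left(-1854 \right)} = \frac{212551199540}{698182956713} + \frac{-1205 + \left(-1854\right)^{3} - -2426198166 - 119 \left(-1854\right)^{2}}{1086 - 1854} = \frac{212551199540}{698182956713} + \frac{-1205 - 6372783864 + 2426198166 - 409040604}{-768} = \frac{212551199540}{698182956713} - \frac{-1205 - 6372783864 + 2426198166 - 409040604}{768} = \frac{212551199540}{698182956713} - - \frac{4355627507}{768} = \frac{212551199540}{698182956713} + \frac{4355627507}{768} = \frac{3041025054417054351211}{536204510755584}$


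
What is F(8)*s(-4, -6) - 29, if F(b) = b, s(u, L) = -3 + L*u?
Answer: 139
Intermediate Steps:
F(8)*s(-4, -6) - 29 = 8*(-3 - 6*(-4)) - 29 = 8*(-3 + 24) - 29 = 8*21 - 29 = 168 - 29 = 139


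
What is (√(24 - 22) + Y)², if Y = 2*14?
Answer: (28 + √2)² ≈ 865.20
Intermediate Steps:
Y = 28
(√(24 - 22) + Y)² = (√(24 - 22) + 28)² = (√2 + 28)² = (28 + √2)²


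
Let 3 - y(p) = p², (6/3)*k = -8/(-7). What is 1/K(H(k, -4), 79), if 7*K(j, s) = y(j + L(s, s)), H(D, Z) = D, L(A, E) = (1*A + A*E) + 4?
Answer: -343/1960009837 ≈ -1.7500e-7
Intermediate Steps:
k = 4/7 (k = (-8/(-7))/2 = (-8*(-⅐))/2 = (½)*(8/7) = 4/7 ≈ 0.57143)
L(A, E) = 4 + A + A*E (L(A, E) = (A + A*E) + 4 = 4 + A + A*E)
y(p) = 3 - p²
K(j, s) = 3/7 - (4 + j + s + s²)²/7 (K(j, s) = (3 - (j + (4 + s + s*s))²)/7 = (3 - (j + (4 + s + s²))²)/7 = (3 - (4 + j + s + s²)²)/7 = 3/7 - (4 + j + s + s²)²/7)
1/K(H(k, -4), 79) = 1/(3/7 - (4 + 4/7 + 79 + 79²)²/7) = 1/(3/7 - (4 + 4/7 + 79 + 6241)²/7) = 1/(3/7 - (44272/7)²/7) = 1/(3/7 - ⅐*1960009984/49) = 1/(3/7 - 1960009984/343) = 1/(-1960009837/343) = -343/1960009837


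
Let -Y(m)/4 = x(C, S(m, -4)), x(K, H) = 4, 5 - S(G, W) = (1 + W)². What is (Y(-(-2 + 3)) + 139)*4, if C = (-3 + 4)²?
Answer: 492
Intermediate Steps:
C = 1 (C = 1² = 1)
S(G, W) = 5 - (1 + W)²
Y(m) = -16 (Y(m) = -4*4 = -16)
(Y(-(-2 + 3)) + 139)*4 = (-16 + 139)*4 = 123*4 = 492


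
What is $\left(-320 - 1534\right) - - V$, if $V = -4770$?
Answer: $-6624$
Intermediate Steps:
$\left(-320 - 1534\right) - - V = \left(-320 - 1534\right) - \left(-1\right) \left(-4770\right) = -1854 - 4770 = -6624$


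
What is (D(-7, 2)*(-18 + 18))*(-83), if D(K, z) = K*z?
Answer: 0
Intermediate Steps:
(D(-7, 2)*(-18 + 18))*(-83) = ((-7*2)*(-18 + 18))*(-83) = -14*0*(-83) = 0*(-83) = 0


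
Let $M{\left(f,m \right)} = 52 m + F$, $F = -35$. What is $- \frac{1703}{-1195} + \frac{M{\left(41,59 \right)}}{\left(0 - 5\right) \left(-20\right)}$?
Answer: $\frac{758947}{23900} \approx 31.755$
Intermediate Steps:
$M{\left(f,m \right)} = -35 + 52 m$ ($M{\left(f,m \right)} = 52 m - 35 = -35 + 52 m$)
$- \frac{1703}{-1195} + \frac{M{\left(41,59 \right)}}{\left(0 - 5\right) \left(-20\right)} = - \frac{1703}{-1195} + \frac{-35 + 52 \cdot 59}{\left(0 - 5\right) \left(-20\right)} = \left(-1703\right) \left(- \frac{1}{1195}\right) + \frac{-35 + 3068}{\left(-5\right) \left(-20\right)} = \frac{1703}{1195} + \frac{3033}{100} = \frac{758947}{23900}$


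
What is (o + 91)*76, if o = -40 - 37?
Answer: 1064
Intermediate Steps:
o = -77
(o + 91)*76 = (-77 + 91)*76 = 14*76 = 1064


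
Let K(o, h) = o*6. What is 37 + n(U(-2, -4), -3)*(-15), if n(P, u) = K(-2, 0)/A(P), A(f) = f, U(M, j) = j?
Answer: -8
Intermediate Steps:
K(o, h) = 6*o
n(P, u) = -12/P (n(P, u) = (6*(-2))/P = -12/P)
37 + n(U(-2, -4), -3)*(-15) = 37 - 12/(-4)*(-15) = 37 - 12*(-¼)*(-15) = 37 + 3*(-15) = 37 - 45 = -8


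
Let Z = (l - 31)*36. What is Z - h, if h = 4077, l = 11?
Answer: -4797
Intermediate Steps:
Z = -720 (Z = (11 - 31)*36 = -20*36 = -720)
Z - h = -720 - 1*4077 = -720 - 4077 = -4797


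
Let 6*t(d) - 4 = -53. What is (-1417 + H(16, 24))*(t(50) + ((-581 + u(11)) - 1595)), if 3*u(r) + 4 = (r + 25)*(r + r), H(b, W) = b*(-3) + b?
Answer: 5568507/2 ≈ 2.7843e+6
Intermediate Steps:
t(d) = -49/6 (t(d) = ⅔ + (⅙)*(-53) = ⅔ - 53/6 = -49/6)
H(b, W) = -2*b (H(b, W) = -3*b + b = -2*b)
u(r) = -4/3 + 2*r*(25 + r)/3 (u(r) = -4/3 + ((r + 25)*(r + r))/3 = -4/3 + ((25 + r)*(2*r))/3 = -4/3 + (2*r*(25 + r))/3 = -4/3 + 2*r*(25 + r)/3)
(-1417 + H(16, 24))*(t(50) + ((-581 + u(11)) - 1595)) = (-1417 - 2*16)*(-49/6 + ((-581 + (-4/3 + (⅔)*11² + (50/3)*11)) - 1595)) = (-1417 - 32)*(-49/6 + ((-581 + (-4/3 + (⅔)*121 + 550/3)) - 1595)) = -1449*(-49/6 + ((-581 + (-4/3 + 242/3 + 550/3)) - 1595)) = -1449*(-49/6 + ((-581 + 788/3) - 1595)) = -1449*(-49/6 + (-955/3 - 1595)) = -1449*(-49/6 - 5740/3) = -1449*(-3843/2) = 5568507/2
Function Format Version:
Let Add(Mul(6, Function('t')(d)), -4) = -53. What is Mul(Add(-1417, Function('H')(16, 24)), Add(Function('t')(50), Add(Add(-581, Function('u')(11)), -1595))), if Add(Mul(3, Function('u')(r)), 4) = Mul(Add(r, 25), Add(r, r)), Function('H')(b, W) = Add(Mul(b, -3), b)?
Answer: Rational(5568507, 2) ≈ 2.7843e+6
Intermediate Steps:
Function('t')(d) = Rational(-49, 6) (Function('t')(d) = Add(Rational(2, 3), Mul(Rational(1, 6), -53)) = Add(Rational(2, 3), Rational(-53, 6)) = Rational(-49, 6))
Function('H')(b, W) = Mul(-2, b) (Function('H')(b, W) = Add(Mul(-3, b), b) = Mul(-2, b))
Function('u')(r) = Add(Rational(-4, 3), Mul(Rational(2, 3), r, Add(25, r))) (Function('u')(r) = Add(Rational(-4, 3), Mul(Rational(1, 3), Mul(Add(r, 25), Add(r, r)))) = Add(Rational(-4, 3), Mul(Rational(1, 3), Mul(Add(25, r), Mul(2, r)))) = Add(Rational(-4, 3), Mul(Rational(1, 3), Mul(2, r, Add(25, r)))) = Add(Rational(-4, 3), Mul(Rational(2, 3), r, Add(25, r))))
Mul(Add(-1417, Function('H')(16, 24)), Add(Function('t')(50), Add(Add(-581, Function('u')(11)), -1595))) = Mul(Add(-1417, Mul(-2, 16)), Add(Rational(-49, 6), Add(Add(-581, Add(Rational(-4, 3), Mul(Rational(2, 3), Pow(11, 2)), Mul(Rational(50, 3), 11))), -1595))) = Mul(Add(-1417, -32), Add(Rational(-49, 6), Add(Add(-581, Add(Rational(-4, 3), Mul(Rational(2, 3), 121), Rational(550, 3))), -1595))) = Mul(-1449, Add(Rational(-49, 6), Add(Add(-581, Add(Rational(-4, 3), Rational(242, 3), Rational(550, 3))), -1595))) = Mul(-1449, Add(Rational(-49, 6), Add(Add(-581, Rational(788, 3)), -1595))) = Mul(-1449, Add(Rational(-49, 6), Add(Rational(-955, 3), -1595))) = Mul(-1449, Add(Rational(-49, 6), Rational(-5740, 3))) = Mul(-1449, Rational(-3843, 2)) = Rational(5568507, 2)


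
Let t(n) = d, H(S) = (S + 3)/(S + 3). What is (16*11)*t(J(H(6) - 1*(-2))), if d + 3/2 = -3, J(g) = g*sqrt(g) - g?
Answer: -792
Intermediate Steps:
H(S) = 1 (H(S) = (3 + S)/(3 + S) = 1)
J(g) = g**(3/2) - g
d = -9/2 (d = -3/2 - 3 = -9/2 ≈ -4.5000)
t(n) = -9/2
(16*11)*t(J(H(6) - 1*(-2))) = (16*11)*(-9/2) = 176*(-9/2) = -792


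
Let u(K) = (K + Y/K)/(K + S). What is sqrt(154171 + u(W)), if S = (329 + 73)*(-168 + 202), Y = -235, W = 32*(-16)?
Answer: sqrt(6831094208415334)/210496 ≈ 392.65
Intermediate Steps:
W = -512
S = 13668 (S = 402*34 = 13668)
u(K) = (K - 235/K)/(13668 + K) (u(K) = (K - 235/K)/(K + 13668) = (K - 235/K)/(13668 + K))
sqrt(154171 + u(W)) = sqrt(154171 + (-235 + (-512)**2)/((-512)*(13668 - 512))) = sqrt(154171 - 1/512*(-235 + 262144)/13156) = sqrt(154171 - 1/512*1/13156*261909) = sqrt(154171 - 261909/6735872) = sqrt(1038475860203/6735872) = sqrt(6831094208415334)/210496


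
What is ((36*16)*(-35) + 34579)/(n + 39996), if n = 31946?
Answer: 14419/71942 ≈ 0.20043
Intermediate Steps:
((36*16)*(-35) + 34579)/(n + 39996) = ((36*16)*(-35) + 34579)/(31946 + 39996) = (576*(-35) + 34579)/71942 = (-20160 + 34579)*(1/71942) = 14419*(1/71942) = 14419/71942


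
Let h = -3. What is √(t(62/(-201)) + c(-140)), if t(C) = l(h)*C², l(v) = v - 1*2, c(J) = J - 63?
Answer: I*√8220623/201 ≈ 14.264*I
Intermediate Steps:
c(J) = -63 + J
l(v) = -2 + v (l(v) = v - 2 = -2 + v)
t(C) = -5*C² (t(C) = (-2 - 3)*C² = -5*C²)
√(t(62/(-201)) + c(-140)) = √(-5*(62/(-201))² + (-63 - 140)) = √(-5*(62*(-1/201))² - 203) = √(-5*(-62/201)² - 203) = √(-5*3844/40401 - 203) = √(-19220/40401 - 203) = √(-8220623/40401) = I*√8220623/201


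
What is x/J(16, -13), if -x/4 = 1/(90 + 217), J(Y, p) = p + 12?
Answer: 4/307 ≈ 0.013029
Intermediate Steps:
J(Y, p) = 12 + p
x = -4/307 (x = -4/(90 + 217) = -4/307 ≈ -0.013029)
x/J(16, -13) = -4/(307*(12 - 13)) = -4/307/(-1) = -4/307*(-1) = 4/307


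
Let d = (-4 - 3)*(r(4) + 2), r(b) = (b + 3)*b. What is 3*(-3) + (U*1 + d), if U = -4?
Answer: -223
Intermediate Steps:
r(b) = b*(3 + b) (r(b) = (3 + b)*b = b*(3 + b))
d = -210 (d = (-4 - 3)*(4*(3 + 4) + 2) = -7*(4*7 + 2) = -7*(28 + 2) = -7*30 = -210)
3*(-3) + (U*1 + d) = 3*(-3) + (-4*1 - 210) = -9 + (-4 - 210) = -9 - 214 = -223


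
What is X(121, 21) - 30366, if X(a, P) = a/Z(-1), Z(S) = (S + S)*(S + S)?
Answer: -121343/4 ≈ -30336.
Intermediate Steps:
Z(S) = 4*S**2 (Z(S) = (2*S)*(2*S) = 4*S**2)
X(a, P) = a/4 (X(a, P) = a/((4*(-1)**2)) = a/((4*1)) = a/4)
X(121, 21) - 30366 = (1/4)*121 - 30366 = 121/4 - 30366 = -121343/4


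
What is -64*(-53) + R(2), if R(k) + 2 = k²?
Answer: 3394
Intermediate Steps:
R(k) = -2 + k²
-64*(-53) + R(2) = -64*(-53) + (-2 + 2²) = 3392 + (-2 + 4) = 3392 + 2 = 3394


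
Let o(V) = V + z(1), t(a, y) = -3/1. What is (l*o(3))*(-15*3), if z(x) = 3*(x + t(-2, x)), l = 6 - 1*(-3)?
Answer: 1215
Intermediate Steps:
t(a, y) = -3 (t(a, y) = -3*1 = -3)
l = 9 (l = 6 + 3 = 9)
z(x) = -9 + 3*x (z(x) = 3*(x - 3) = 3*(-3 + x) = -9 + 3*x)
o(V) = -6 + V (o(V) = V + (-9 + 3*1) = V + (-9 + 3) = V - 6 = -6 + V)
(l*o(3))*(-15*3) = (9*(-6 + 3))*(-15*3) = (9*(-3))*(-45) = -27*(-45) = 1215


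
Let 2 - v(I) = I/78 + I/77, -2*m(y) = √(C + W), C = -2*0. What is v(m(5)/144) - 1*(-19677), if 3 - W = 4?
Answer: 19679 + 155*I/1729728 ≈ 19679.0 + 8.9609e-5*I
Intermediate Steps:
W = -1 (W = 3 - 1*4 = 3 - 4 = -1)
C = 0
m(y) = -I/2 (m(y) = -√(0 - 1)/2 = -I/2)
v(I) = 2 - 155*I/6006 (v(I) = 2 - (I/78 + I/77) = 2 - 155*I/6006)
v(m(5)/144) - 1*(-19677) = (2 - 155*(-I/2)/(6006*144)) - 1*(-19677) = (2 - 155*(-I/2)/(6006*144)) + 19677 = (2 - (-155)*I/1729728) + 19677 = (2 + 155*I/1729728) + 19677 = 19679 + 155*I/1729728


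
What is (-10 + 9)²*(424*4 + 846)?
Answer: 2542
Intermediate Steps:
(-10 + 9)²*(424*4 + 846) = (-1)²*(1696 + 846) = 1*2542 = 2542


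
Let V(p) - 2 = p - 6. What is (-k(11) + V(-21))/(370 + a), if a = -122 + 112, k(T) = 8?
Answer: -11/120 ≈ -0.091667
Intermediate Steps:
V(p) = -4 + p (V(p) = 2 + (p - 6) = 2 + (-6 + p) = -4 + p)
a = -10
(-k(11) + V(-21))/(370 + a) = (-1*8 + (-4 - 21))/(370 - 10) = (-8 - 25)/360 = -33*1/360 = -11/120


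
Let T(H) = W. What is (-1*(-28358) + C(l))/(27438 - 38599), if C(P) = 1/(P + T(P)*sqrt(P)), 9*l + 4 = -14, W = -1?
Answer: (-28358*sqrt(2) + 56715*I)/(11161*(sqrt(2) - 2*I)) ≈ -2.5408 - 2.1119e-5*I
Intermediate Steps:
T(H) = -1
l = -2 (l = -4/9 + (1/9)*(-14) = -4/9 - 14/9 = -2)
C(P) = 1/(P - sqrt(P))
(-1*(-28358) + C(l))/(27438 - 38599) = (-1*(-28358) + 1/(-2 - sqrt(-2)))/(27438 - 38599) = (28358 + 1/(-2 - I*sqrt(2)))/(-11161) = (28358 + 1/(-2 - I*sqrt(2)))*(-1/11161) = -28358/11161 - 1/(11161*(-2 - I*sqrt(2)))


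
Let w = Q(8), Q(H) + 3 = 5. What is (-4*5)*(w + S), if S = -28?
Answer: 520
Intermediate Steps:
Q(H) = 2 (Q(H) = -3 + 5 = 2)
w = 2
(-4*5)*(w + S) = (-4*5)*(2 - 28) = -20*(-26) = 520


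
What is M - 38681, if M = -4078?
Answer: -42759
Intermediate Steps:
M - 38681 = -4078 - 38681 = -42759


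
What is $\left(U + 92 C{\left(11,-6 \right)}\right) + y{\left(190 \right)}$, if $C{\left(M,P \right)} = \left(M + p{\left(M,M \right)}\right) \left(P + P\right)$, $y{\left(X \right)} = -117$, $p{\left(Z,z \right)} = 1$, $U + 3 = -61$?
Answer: $-13429$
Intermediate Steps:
$U = -64$ ($U = -3 - 61 = -64$)
$C{\left(M,P \right)} = 2 P \left(1 + M\right)$ ($C{\left(M,P \right)} = \left(M + 1\right) \left(P + P\right) = \left(1 + M\right) 2 P = 2 P \left(1 + M\right)$)
$\left(U + 92 C{\left(11,-6 \right)}\right) + y{\left(190 \right)} = \left(-64 + 92 \cdot 2 \left(-6\right) \left(1 + 11\right)\right) - 117 = \left(-64 + 92 \cdot 2 \left(-6\right) 12\right) - 117 = \left(-64 + 92 \left(-144\right)\right) - 117 = \left(-64 - 13248\right) - 117 = -13312 - 117 = -13429$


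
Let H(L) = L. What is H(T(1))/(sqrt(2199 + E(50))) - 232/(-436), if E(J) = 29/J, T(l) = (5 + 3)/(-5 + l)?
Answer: 58/109 - 10*sqrt(219958)/109979 ≈ 0.48947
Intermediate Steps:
T(l) = 8/(-5 + l)
H(T(1))/(sqrt(2199 + E(50))) - 232/(-436) = (8/(-5 + 1))/(sqrt(2199 + 29/50)) - 232/(-436) = (8/(-4))/(sqrt(2199 + 29*(1/50))) - 232*(-1/436) = (8*(-1/4))/(sqrt(2199 + 29/50)) + 58/109 = -2*5*sqrt(219958)/109979 + 58/109 = -10*sqrt(219958)/109979 + 58/109 = 58/109 - 10*sqrt(219958)/109979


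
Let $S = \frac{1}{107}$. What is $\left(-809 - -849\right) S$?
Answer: $\frac{40}{107} \approx 0.37383$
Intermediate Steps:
$S = \frac{1}{107} \approx 0.0093458$
$\left(-809 - -849\right) S = \left(-809 - -849\right) \frac{1}{107} = \left(-809 + 849\right) \frac{1}{107} = 40 \cdot \frac{1}{107} = \frac{40}{107}$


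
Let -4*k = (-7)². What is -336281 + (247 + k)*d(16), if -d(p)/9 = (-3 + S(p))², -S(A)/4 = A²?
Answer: -8914859903/4 ≈ -2.2287e+9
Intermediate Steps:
S(A) = -4*A²
k = -49/4 (k = -¼*(-7)² = -¼*49 = -49/4 ≈ -12.250)
d(p) = -9*(-3 - 4*p²)²
-336281 + (247 + k)*d(16) = -336281 + (247 - 49/4)*(-9*(3 + 4*16²)²) = -336281 + 939*(-9*(3 + 4*256)²)/4 = -336281 + 939*(-9*(3 + 1024)²)/4 = -336281 + 939*(-9*1027²)/4 = -336281 + 939*(-9*1054729)/4 = -336281 + (939/4)*(-9492561) = -336281 - 8913514779/4 = -8914859903/4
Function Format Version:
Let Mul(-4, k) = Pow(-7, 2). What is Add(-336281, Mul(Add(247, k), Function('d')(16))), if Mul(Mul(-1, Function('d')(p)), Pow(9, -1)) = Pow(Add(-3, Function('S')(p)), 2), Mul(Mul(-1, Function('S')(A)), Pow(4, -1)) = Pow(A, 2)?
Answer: Rational(-8914859903, 4) ≈ -2.2287e+9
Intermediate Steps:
Function('S')(A) = Mul(-4, Pow(A, 2))
k = Rational(-49, 4) (k = Mul(Rational(-1, 4), Pow(-7, 2)) = Mul(Rational(-1, 4), 49) = Rational(-49, 4) ≈ -12.250)
Function('d')(p) = Mul(-9, Pow(Add(-3, Mul(-4, Pow(p, 2))), 2))
Add(-336281, Mul(Add(247, k), Function('d')(16))) = Add(-336281, Mul(Add(247, Rational(-49, 4)), Mul(-9, Pow(Add(3, Mul(4, Pow(16, 2))), 2)))) = Add(-336281, Mul(Rational(939, 4), Mul(-9, Pow(Add(3, Mul(4, 256)), 2)))) = Add(-336281, Mul(Rational(939, 4), Mul(-9, Pow(Add(3, 1024), 2)))) = Add(-336281, Mul(Rational(939, 4), Mul(-9, Pow(1027, 2)))) = Add(-336281, Mul(Rational(939, 4), Mul(-9, 1054729))) = Add(-336281, Mul(Rational(939, 4), -9492561)) = Add(-336281, Rational(-8913514779, 4)) = Rational(-8914859903, 4)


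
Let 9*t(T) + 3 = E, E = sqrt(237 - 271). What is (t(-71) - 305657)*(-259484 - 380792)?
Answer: 587115164272/3 - 640276*I*sqrt(34)/9 ≈ 1.9571e+11 - 4.1482e+5*I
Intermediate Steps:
E = I*sqrt(34) (E = sqrt(-34) = I*sqrt(34) ≈ 5.8309*I)
t(T) = -1/3 + I*sqrt(34)/9 (t(T) = -1/3 + (I*sqrt(34))/9 = -1/3 + I*sqrt(34)/9)
(t(-71) - 305657)*(-259484 - 380792) = ((-1/3 + I*sqrt(34)/9) - 305657)*(-259484 - 380792) = (-916972/3 + I*sqrt(34)/9)*(-640276) = 587115164272/3 - 640276*I*sqrt(34)/9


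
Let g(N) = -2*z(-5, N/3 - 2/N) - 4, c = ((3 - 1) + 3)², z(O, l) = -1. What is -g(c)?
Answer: 2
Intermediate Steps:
c = 25 (c = (2 + 3)² = 5² = 25)
g(N) = -2 (g(N) = -2*(-1) - 4 = 2 - 4 = -2)
-g(c) = -1*(-2) = 2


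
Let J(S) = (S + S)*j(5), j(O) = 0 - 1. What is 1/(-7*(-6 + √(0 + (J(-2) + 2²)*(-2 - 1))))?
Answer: 1/70 + I*√6/210 ≈ 0.014286 + 0.011664*I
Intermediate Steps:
j(O) = -1
J(S) = -2*S (J(S) = (S + S)*(-1) = (2*S)*(-1) = -2*S)
1/(-7*(-6 + √(0 + (J(-2) + 2²)*(-2 - 1)))) = 1/(-7*(-6 + √(0 + (-2*(-2) + 2²)*(-2 - 1)))) = 1/(-7*(-6 + √(0 + (4 + 4)*(-3)))) = 1/(-7*(-6 + √(0 + 8*(-3)))) = 1/(-7*(-6 + √(0 - 24))) = 1/(-7*(-6 + √(-24))) = 1/(-7*(-6 + 2*I*√6)) = 1/(42 - 14*I*√6)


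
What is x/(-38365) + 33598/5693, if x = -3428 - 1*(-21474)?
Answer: 1186251392/218411945 ≈ 5.4313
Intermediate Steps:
x = 18046 (x = -3428 + 21474 = 18046)
x/(-38365) + 33598/5693 = 18046/(-38365) + 33598/5693 = 18046*(-1/38365) + 33598*(1/5693) = -18046/38365 + 33598/5693 = 1186251392/218411945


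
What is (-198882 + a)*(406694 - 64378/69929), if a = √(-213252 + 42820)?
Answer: -5656132551690936/69929 + 227517122784*I*√2663/69929 ≈ -8.0884e+10 + 1.679e+8*I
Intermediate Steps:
a = 8*I*√2663 (a = √(-170432) = 8*I*√2663 ≈ 412.83*I)
(-198882 + a)*(406694 - 64378/69929) = (-198882 + 8*I*√2663)*(406694 - 64378/69929) = (-198882 + 8*I*√2663)*(28439640348/69929) = -5656132551690936/69929 + 227517122784*I*√2663/69929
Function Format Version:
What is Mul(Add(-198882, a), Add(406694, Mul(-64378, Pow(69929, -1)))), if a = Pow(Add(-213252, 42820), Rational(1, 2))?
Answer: Add(Rational(-5656132551690936, 69929), Mul(Rational(227517122784, 69929), I, Pow(2663, Rational(1, 2)))) ≈ Add(-8.0884e+10, Mul(1.6790e+8, I))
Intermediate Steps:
a = Mul(8, I, Pow(2663, Rational(1, 2))) (a = Pow(-170432, Rational(1, 2)) = Mul(8, I, Pow(2663, Rational(1, 2))) ≈ Mul(412.83, I))
Mul(Add(-198882, a), Add(406694, Mul(-64378, Pow(69929, -1)))) = Mul(Add(-198882, Mul(8, I, Pow(2663, Rational(1, 2)))), Add(406694, Mul(-64378, Pow(69929, -1)))) = Mul(Add(-198882, Mul(8, I, Pow(2663, Rational(1, 2)))), Add(406694, Mul(-64378, Rational(1, 69929)))) = Mul(Add(-198882, Mul(8, I, Pow(2663, Rational(1, 2)))), Add(406694, Rational(-64378, 69929))) = Mul(Add(-198882, Mul(8, I, Pow(2663, Rational(1, 2)))), Rational(28439640348, 69929)) = Add(Rational(-5656132551690936, 69929), Mul(Rational(227517122784, 69929), I, Pow(2663, Rational(1, 2))))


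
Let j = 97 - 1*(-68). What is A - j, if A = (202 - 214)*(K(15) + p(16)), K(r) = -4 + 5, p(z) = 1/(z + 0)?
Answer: -711/4 ≈ -177.75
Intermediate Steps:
p(z) = 1/z
K(r) = 1
j = 165 (j = 97 + 68 = 165)
A = -51/4 (A = (202 - 214)*(1 + 1/16) = -12*(1 + 1/16) = -12*17/16 = -51/4 ≈ -12.750)
A - j = -51/4 - 1*165 = -51/4 - 165 = -711/4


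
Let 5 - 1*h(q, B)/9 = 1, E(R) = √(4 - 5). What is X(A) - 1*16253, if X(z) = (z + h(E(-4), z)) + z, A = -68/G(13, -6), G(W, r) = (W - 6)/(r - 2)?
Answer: -112431/7 ≈ -16062.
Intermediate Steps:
E(R) = I (E(R) = √(-1) = I)
h(q, B) = 36 (h(q, B) = 45 - 9*1 = 45 - 9 = 36)
G(W, r) = (-6 + W)/(-2 + r)
A = 544/7 (A = -68*(-2 - 6)/(-6 + 13) = -68/(7/(-8)) = -68/((-⅛*7)) = -68/(-7/8) = -68*(-8/7) = 544/7 ≈ 77.714)
X(z) = 36 + 2*z (X(z) = (z + 36) + z = (36 + z) + z = 36 + 2*z)
X(A) - 1*16253 = (36 + 2*(544/7)) - 1*16253 = (36 + 1088/7) - 16253 = 1340/7 - 16253 = -112431/7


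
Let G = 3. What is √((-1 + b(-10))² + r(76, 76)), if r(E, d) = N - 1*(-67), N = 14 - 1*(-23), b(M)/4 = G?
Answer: 15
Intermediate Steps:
b(M) = 12 (b(M) = 4*3 = 12)
N = 37 (N = 14 + 23 = 37)
r(E, d) = 104 (r(E, d) = 37 - 1*(-67) = 37 + 67 = 104)
√((-1 + b(-10))² + r(76, 76)) = √((-1 + 12)² + 104) = √(11² + 104) = √(121 + 104) = √225 = 15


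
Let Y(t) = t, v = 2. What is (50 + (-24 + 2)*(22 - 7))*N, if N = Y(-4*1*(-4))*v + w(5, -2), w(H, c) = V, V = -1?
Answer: -8680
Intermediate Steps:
w(H, c) = -1
N = 31 (N = (-4*1*(-4))*2 - 1 = -4*(-4)*2 - 1 = 16*2 - 1 = 32 - 1 = 31)
(50 + (-24 + 2)*(22 - 7))*N = (50 + (-24 + 2)*(22 - 7))*31 = (50 - 22*15)*31 = (50 - 330)*31 = -280*31 = -8680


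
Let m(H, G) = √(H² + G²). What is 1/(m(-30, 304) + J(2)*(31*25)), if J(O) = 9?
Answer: 6975/48557309 - 2*√23329/48557309 ≈ 0.00013735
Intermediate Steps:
m(H, G) = √(G² + H²)
1/(m(-30, 304) + J(2)*(31*25)) = 1/(√(304² + (-30)²) + 9*(31*25)) = 1/(√(92416 + 900) + 9*775) = 1/(√93316 + 6975) = 1/(2*√23329 + 6975) = 1/(6975 + 2*√23329)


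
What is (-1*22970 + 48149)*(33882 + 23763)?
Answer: 1451443455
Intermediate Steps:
(-1*22970 + 48149)*(33882 + 23763) = (-22970 + 48149)*57645 = 25179*57645 = 1451443455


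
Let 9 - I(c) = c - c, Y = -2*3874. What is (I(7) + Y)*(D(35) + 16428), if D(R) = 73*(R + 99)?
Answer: -202839190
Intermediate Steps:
Y = -7748
I(c) = 9 (I(c) = 9 - (c - c) = 9 - 1*0 = 9 + 0 = 9)
D(R) = 7227 + 73*R (D(R) = 73*(99 + R) = 7227 + 73*R)
(I(7) + Y)*(D(35) + 16428) = (9 - 7748)*((7227 + 73*35) + 16428) = -7739*((7227 + 2555) + 16428) = -7739*(9782 + 16428) = -7739*26210 = -202839190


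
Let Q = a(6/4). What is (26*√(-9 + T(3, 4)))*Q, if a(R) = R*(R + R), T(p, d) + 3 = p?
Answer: 351*I ≈ 351.0*I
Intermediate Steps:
T(p, d) = -3 + p
a(R) = 2*R² (a(R) = R*(2*R) = 2*R²)
Q = 9/2 (Q = 2*(6/4)² = 2*(6*(¼))² = 2*(3/2)² = 2*(9/4) = 9/2 ≈ 4.5000)
(26*√(-9 + T(3, 4)))*Q = (26*√(-9 + (-3 + 3)))*(9/2) = (26*√(-9 + 0))*(9/2) = (26*√(-9))*(9/2) = (26*(3*I))*(9/2) = (78*I)*(9/2) = 351*I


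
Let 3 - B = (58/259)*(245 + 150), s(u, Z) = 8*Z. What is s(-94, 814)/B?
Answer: -1686608/22133 ≈ -76.203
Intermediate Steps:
B = -22133/259 (B = 3 - 58/259*(245 + 150) = 3 - 58*(1/259)*395 = 3 - 58*395/259 = 3 - 1*22910/259 = 3 - 22910/259 = -22133/259 ≈ -85.456)
s(-94, 814)/B = (8*814)/(-22133/259) = 6512*(-259/22133) = -1686608/22133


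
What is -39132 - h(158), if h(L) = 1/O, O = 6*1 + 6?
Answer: -469585/12 ≈ -39132.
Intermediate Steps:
O = 12 (O = 6 + 6 = 12)
h(L) = 1/12
-39132 - h(158) = -39132 - 1*1/12 = -39132 - 1/12 = -469585/12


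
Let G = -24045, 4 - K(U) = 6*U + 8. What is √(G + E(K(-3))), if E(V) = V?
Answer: I*√24031 ≈ 155.02*I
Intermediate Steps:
K(U) = -4 - 6*U (K(U) = 4 - (6*U + 8) = 4 - (8 + 6*U) = 4 + (-8 - 6*U) = -4 - 6*U)
√(G + E(K(-3))) = √(-24045 + (-4 - 6*(-3))) = √(-24045 + (-4 + 18)) = √(-24045 + 14) = √(-24031) = I*√24031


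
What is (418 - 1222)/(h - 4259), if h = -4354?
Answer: 268/2871 ≈ 0.093347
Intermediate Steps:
(418 - 1222)/(h - 4259) = (418 - 1222)/(-4354 - 4259) = -804/(-8613) = -804*(-1/8613) = 268/2871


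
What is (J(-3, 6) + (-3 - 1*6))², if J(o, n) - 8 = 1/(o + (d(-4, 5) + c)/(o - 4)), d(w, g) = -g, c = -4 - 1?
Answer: 324/121 ≈ 2.6777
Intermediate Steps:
c = -5
J(o, n) = 8 + 1/(o - 10/(-4 + o)) (J(o, n) = 8 + 1/(o + (-1*5 - 5)/(o - 4)) = 8 + 1/(o + (-5 - 5)/(-4 + o)) = 8 + 1/(o - 10/(-4 + o)))
(J(-3, 6) + (-3 - 1*6))² = ((84 - 8*(-3)² + 31*(-3))/(10 - 1*(-3)² + 4*(-3)) + (-3 - 1*6))² = ((84 - 8*9 - 93)/(10 - 1*9 - 12) + (-3 - 6))² = ((84 - 72 - 93)/(10 - 9 - 12) - 9)² = (-81/(-11) - 9)² = (-1/11*(-81) - 9)² = (81/11 - 9)² = (-18/11)² = 324/121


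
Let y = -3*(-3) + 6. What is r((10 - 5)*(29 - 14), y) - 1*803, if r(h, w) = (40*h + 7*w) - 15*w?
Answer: 2077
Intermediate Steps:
y = 15 (y = 9 + 6 = 15)
r(h, w) = -8*w + 40*h (r(h, w) = (7*w + 40*h) - 15*w = -8*w + 40*h)
r((10 - 5)*(29 - 14), y) - 1*803 = (-8*15 + 40*((10 - 5)*(29 - 14))) - 1*803 = (-120 + 40*(5*15)) - 803 = (-120 + 40*75) - 803 = (-120 + 3000) - 803 = 2880 - 803 = 2077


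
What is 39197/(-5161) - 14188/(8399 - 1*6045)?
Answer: -82747003/6074497 ≈ -13.622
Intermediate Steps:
39197/(-5161) - 14188/(8399 - 1*6045) = 39197*(-1/5161) - 14188/(8399 - 6045) = -39197/5161 - 14188/2354 = -39197/5161 - 14188*1/2354 = -39197/5161 - 7094/1177 = -82747003/6074497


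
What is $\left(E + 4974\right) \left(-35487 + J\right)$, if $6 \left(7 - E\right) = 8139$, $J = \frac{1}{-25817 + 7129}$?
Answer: $- \frac{4807399482193}{37376} \approx -1.2862 \cdot 10^{8}$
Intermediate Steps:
$J = - \frac{1}{18688}$ ($J = \frac{1}{-18688} = - \frac{1}{18688} \approx -5.351 \cdot 10^{-5}$)
$E = - \frac{2699}{2}$ ($E = 7 - \frac{2713}{2} = - \frac{2699}{2} \approx -1349.5$)
$\left(E + 4974\right) \left(-35487 + J\right) = \left(- \frac{2699}{2} + 4974\right) \left(-35487 - \frac{1}{18688}\right) = \frac{7249}{2} \left(- \frac{663181057}{18688}\right) = - \frac{4807399482193}{37376}$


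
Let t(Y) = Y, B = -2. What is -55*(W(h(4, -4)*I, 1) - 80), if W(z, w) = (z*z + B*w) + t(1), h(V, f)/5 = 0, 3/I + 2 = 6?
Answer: 4455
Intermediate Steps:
I = ¾ (I = 3/(-2 + 6) = 3/4 = 3*(¼) = ¾ ≈ 0.75000)
h(V, f) = 0 (h(V, f) = 5*0 = 0)
W(z, w) = 1 + z² - 2*w (W(z, w) = (z*z - 2*w) + 1 = (z² - 2*w) + 1 = 1 + z² - 2*w)
-55*(W(h(4, -4)*I, 1) - 80) = -55*((1 + (0*(¾))² - 2*1) - 80) = -55*((1 + 0² - 2) - 80) = -55*((1 + 0 - 2) - 80) = -55*(-1 - 80) = -55*(-81) = 4455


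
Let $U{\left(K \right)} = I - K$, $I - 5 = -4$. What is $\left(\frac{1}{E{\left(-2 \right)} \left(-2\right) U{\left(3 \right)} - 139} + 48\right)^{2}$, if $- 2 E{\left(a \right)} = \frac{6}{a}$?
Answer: $\frac{40742689}{17689} \approx 2303.3$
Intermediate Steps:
$I = 1$ ($I = 5 - 4 = 1$)
$U{\left(K \right)} = 1 - K$
$E{\left(a \right)} = - \frac{3}{a}$ ($E{\left(a \right)} = - \frac{6 \frac{1}{a}}{2} = - \frac{3}{a}$)
$\left(\frac{1}{E{\left(-2 \right)} \left(-2\right) U{\left(3 \right)} - 139} + 48\right)^{2} = \left(\frac{1}{- \frac{3}{-2} \left(-2\right) \left(1 - 3\right) - 139} + 48\right)^{2} = \left(\frac{1}{\left(-3\right) \left(- \frac{1}{2}\right) \left(-2\right) \left(1 - 3\right) - 139} + 48\right)^{2} = \left(\frac{1}{\frac{3}{2} \left(-2\right) \left(-2\right) - 139} + 48\right)^{2} = \left(\frac{1}{\left(-3\right) \left(-2\right) - 139} + 48\right)^{2} = \left(\frac{1}{6 - 139} + 48\right)^{2} = \left(\frac{1}{-133} + 48\right)^{2} = \left(- \frac{1}{133} + 48\right)^{2} = \left(\frac{6383}{133}\right)^{2} = \frac{40742689}{17689}$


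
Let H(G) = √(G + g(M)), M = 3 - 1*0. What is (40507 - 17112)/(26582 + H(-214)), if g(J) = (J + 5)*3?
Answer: 310942945/353301457 - 23395*I*√190/706602914 ≈ 0.88011 - 0.00045638*I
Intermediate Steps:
M = 3 (M = 3 + 0 = 3)
g(J) = 15 + 3*J (g(J) = (5 + J)*3 = 15 + 3*J)
H(G) = √(24 + G) (H(G) = √(G + (15 + 3*3)) = √(G + (15 + 9)) = √(G + 24) = √(24 + G))
(40507 - 17112)/(26582 + H(-214)) = (40507 - 17112)/(26582 + √(24 - 214)) = 23395/(26582 + √(-190)) = 23395/(26582 + I*√190)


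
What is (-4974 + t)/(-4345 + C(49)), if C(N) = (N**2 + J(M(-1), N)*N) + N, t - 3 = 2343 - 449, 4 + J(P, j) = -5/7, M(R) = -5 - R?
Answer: 3077/2126 ≈ 1.4473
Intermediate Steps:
J(P, j) = -33/7 (J(P, j) = -4 - 5/7 = -33/7)
t = 1897 (t = 3 + (2343 - 449) = 3 + 1894 = 1897)
C(N) = N**2 - 26*N/7 (C(N) = (N**2 - 33*N/7) + N = N**2 - 26*N/7)
(-4974 + t)/(-4345 + C(49)) = (-4974 + 1897)/(-4345 + (1/7)*49*(-26 + 7*49)) = -3077/(-4345 + (1/7)*49*(-26 + 343)) = -3077/(-4345 + (1/7)*49*317) = -3077/(-4345 + 2219) = -3077/(-2126) = -3077*(-1/2126) = 3077/2126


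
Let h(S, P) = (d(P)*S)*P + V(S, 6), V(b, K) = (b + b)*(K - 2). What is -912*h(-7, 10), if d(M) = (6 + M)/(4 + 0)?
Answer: 306432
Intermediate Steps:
V(b, K) = 2*b*(-2 + K) (V(b, K) = (2*b)*(-2 + K) = 2*b*(-2 + K))
d(M) = 3/2 + M/4 (d(M) = (6 + M)/4 = (6 + M)*(1/4) = 3/2 + M/4)
h(S, P) = 8*S + P*S*(3/2 + P/4) (h(S, P) = ((3/2 + P/4)*S)*P + 2*S*(-2 + 6) = (S*(3/2 + P/4))*P + 2*S*4 = P*S*(3/2 + P/4) + 8*S = 8*S + P*S*(3/2 + P/4))
-912*h(-7, 10) = -228*(-7)*(32 + 10*(6 + 10)) = -228*(-7)*(32 + 10*16) = -228*(-7)*(32 + 160) = -228*(-7)*192 = -912*(-336) = 306432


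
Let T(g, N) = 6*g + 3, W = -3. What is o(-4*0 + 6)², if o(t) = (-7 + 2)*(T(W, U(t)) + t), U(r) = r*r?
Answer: 2025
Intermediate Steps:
U(r) = r²
T(g, N) = 3 + 6*g
o(t) = 75 - 5*t (o(t) = (-7 + 2)*((3 + 6*(-3)) + t) = -5*((3 - 18) + t) = -5*(-15 + t) = 75 - 5*t)
o(-4*0 + 6)² = (75 - 5*(-4*0 + 6))² = (75 - 5*(0 + 6))² = (75 - 5*6)² = (75 - 30)² = 45² = 2025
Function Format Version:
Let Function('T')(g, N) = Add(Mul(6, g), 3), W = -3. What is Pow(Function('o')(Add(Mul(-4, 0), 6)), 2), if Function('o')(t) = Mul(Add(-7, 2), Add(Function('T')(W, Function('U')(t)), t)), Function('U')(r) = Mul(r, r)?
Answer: 2025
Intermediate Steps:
Function('U')(r) = Pow(r, 2)
Function('T')(g, N) = Add(3, Mul(6, g))
Function('o')(t) = Add(75, Mul(-5, t)) (Function('o')(t) = Mul(Add(-7, 2), Add(Add(3, Mul(6, -3)), t)) = Mul(-5, Add(Add(3, -18), t)) = Mul(-5, Add(-15, t)) = Add(75, Mul(-5, t)))
Pow(Function('o')(Add(Mul(-4, 0), 6)), 2) = Pow(Add(75, Mul(-5, Add(Mul(-4, 0), 6))), 2) = Pow(Add(75, Mul(-5, Add(0, 6))), 2) = Pow(Add(75, Mul(-5, 6)), 2) = Pow(Add(75, -30), 2) = Pow(45, 2) = 2025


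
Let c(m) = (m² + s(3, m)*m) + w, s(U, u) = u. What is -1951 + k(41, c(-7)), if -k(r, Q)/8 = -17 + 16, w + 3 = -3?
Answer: -1943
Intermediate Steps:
w = -6 (w = -3 - 3 = -6)
c(m) = -6 + 2*m² (c(m) = (m² + m*m) - 6 = (m² + m²) - 6 = 2*m² - 6 = -6 + 2*m²)
k(r, Q) = 8 (k(r, Q) = -8*(-17 + 16) = -8*(-1) = 8)
-1951 + k(41, c(-7)) = -1951 + 8 = -1943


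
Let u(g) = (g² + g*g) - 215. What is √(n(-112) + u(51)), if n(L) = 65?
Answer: 2*√1263 ≈ 71.077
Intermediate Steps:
u(g) = -215 + 2*g² (u(g) = (g² + g²) - 215 = 2*g² - 215 = -215 + 2*g²)
√(n(-112) + u(51)) = √(65 + (-215 + 2*51²)) = √(65 + (-215 + 2*2601)) = √(65 + (-215 + 5202)) = √(65 + 4987) = √5052 = 2*√1263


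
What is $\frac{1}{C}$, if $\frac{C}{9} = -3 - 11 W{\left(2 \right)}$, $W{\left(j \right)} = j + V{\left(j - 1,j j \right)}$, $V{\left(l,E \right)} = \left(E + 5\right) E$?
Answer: $- \frac{1}{3789} \approx -0.00026392$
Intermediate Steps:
$V{\left(l,E \right)} = E \left(5 + E\right)$ ($V{\left(l,E \right)} = \left(5 + E\right) E = E \left(5 + E\right)$)
$W{\left(j \right)} = j + j^{2} \left(5 + j^{2}\right)$ ($W{\left(j \right)} = j + j j \left(5 + j j\right) = j + j^{2} \left(5 + j^{2}\right)$)
$C = -3789$ ($C = 9 \left(-3 - 11 \cdot 2 \left(1 + 2 \left(5 + 2^{2}\right)\right)\right) = 9 \left(-3 - 11 \cdot 2 \left(1 + 2 \left(5 + 4\right)\right)\right) = 9 \left(-3 - 11 \cdot 2 \left(1 + 2 \cdot 9\right)\right) = 9 \left(-3 - 11 \cdot 2 \left(1 + 18\right)\right) = 9 \left(-3 - 11 \cdot 2 \cdot 19\right) = 9 \left(-3 - 418\right) = 9 \left(-421\right) = -3789$)
$\frac{1}{C} = \frac{1}{-3789} = - \frac{1}{3789}$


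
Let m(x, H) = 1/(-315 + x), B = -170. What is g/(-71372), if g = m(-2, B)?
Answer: 1/22624924 ≈ 4.4199e-8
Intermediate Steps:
g = -1/317 (g = 1/(-315 - 2) = 1/(-317) = -1/317 ≈ -0.0031546)
g/(-71372) = -1/317/(-71372) = -1/317*(-1/71372) = 1/22624924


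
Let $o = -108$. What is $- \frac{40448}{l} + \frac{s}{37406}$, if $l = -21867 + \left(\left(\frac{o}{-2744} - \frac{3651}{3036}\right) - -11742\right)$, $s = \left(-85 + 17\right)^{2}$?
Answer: $\frac{270719459403432}{65740170990107} \approx 4.118$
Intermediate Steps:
$s = 4624$ ($s = \left(-68\right)^{2} = 4624$)
$l = - \frac{3514953269}{347116}$ ($l = -21867 - - \frac{4075432303}{347116} = -21867 + \left(\left(\left(-108\right) \left(- \frac{1}{2744}\right) - \frac{1217}{1012}\right) + 11742\right) = -21867 + \left(\left(\frac{27}{686} - \frac{1217}{1012}\right) + 11742\right) = -21867 + \left(- \frac{403769}{347116} + 11742\right) = -21867 + \frac{4075432303}{347116} = - \frac{3514953269}{347116} \approx -10126.0$)
$- \frac{40448}{l} + \frac{s}{37406} = - \frac{40448}{- \frac{3514953269}{347116}} + \frac{4624}{37406} = \left(-40448\right) \left(- \frac{347116}{3514953269}\right) + 4624 \cdot \frac{1}{37406} = \frac{14040147968}{3514953269} + \frac{2312}{18703} = \frac{270719459403432}{65740170990107}$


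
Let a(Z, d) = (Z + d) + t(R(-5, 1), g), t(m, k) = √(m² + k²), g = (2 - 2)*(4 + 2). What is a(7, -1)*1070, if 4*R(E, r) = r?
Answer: 13375/2 ≈ 6687.5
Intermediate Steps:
g = 0 (g = 0*6 = 0)
R(E, r) = r/4
t(m, k) = √(k² + m²)
a(Z, d) = ¼ + Z + d (a(Z, d) = (Z + d) + √(0² + ((¼)*1)²) = (Z + d) + √(0 + (¼)²) = (Z + d) + √(0 + 1/16) = (Z + d) + √(1/16) = (Z + d) + ¼ = ¼ + Z + d)
a(7, -1)*1070 = (¼ + 7 - 1)*1070 = (25/4)*1070 = 13375/2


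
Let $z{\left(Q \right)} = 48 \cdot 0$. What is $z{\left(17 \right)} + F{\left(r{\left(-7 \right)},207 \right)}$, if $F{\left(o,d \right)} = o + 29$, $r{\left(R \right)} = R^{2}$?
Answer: $78$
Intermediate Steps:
$z{\left(Q \right)} = 0$
$F{\left(o,d \right)} = 29 + o$
$z{\left(17 \right)} + F{\left(r{\left(-7 \right)},207 \right)} = 0 + \left(29 + \left(-7\right)^{2}\right) = 0 + \left(29 + 49\right) = 0 + 78 = 78$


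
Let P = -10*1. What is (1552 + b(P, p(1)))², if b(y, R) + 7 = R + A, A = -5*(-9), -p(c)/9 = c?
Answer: 2499561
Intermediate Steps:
p(c) = -9*c
A = 45
P = -10
b(y, R) = 38 + R (b(y, R) = -7 + (R + 45) = -7 + (45 + R) = 38 + R)
(1552 + b(P, p(1)))² = (1552 + (38 - 9*1))² = (1552 + (38 - 9))² = (1552 + 29)² = 1581² = 2499561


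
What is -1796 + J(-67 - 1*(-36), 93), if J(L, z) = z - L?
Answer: -1672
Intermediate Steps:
-1796 + J(-67 - 1*(-36), 93) = -1796 + (93 - (-67 - 1*(-36))) = -1796 + (93 - (-67 + 36)) = -1796 + (93 - 1*(-31)) = -1796 + (93 + 31) = -1796 + 124 = -1672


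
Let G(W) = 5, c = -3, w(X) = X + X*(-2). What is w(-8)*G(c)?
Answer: 40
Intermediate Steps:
w(X) = -X (w(X) = X - 2*X = -X)
w(-8)*G(c) = -1*(-8)*5 = 8*5 = 40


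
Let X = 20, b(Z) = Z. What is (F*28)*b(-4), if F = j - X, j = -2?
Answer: 2464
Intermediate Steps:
F = -22 (F = -2 - 1*20 = -2 - 20 = -22)
(F*28)*b(-4) = -22*28*(-4) = -616*(-4) = 2464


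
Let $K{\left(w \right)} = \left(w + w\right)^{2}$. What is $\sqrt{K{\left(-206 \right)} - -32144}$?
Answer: $12 \sqrt{1402} \approx 449.32$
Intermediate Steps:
$K{\left(w \right)} = 4 w^{2}$ ($K{\left(w \right)} = \left(2 w\right)^{2} = 4 w^{2}$)
$\sqrt{K{\left(-206 \right)} - -32144} = \sqrt{4 \left(-206\right)^{2} - -32144} = \sqrt{4 \cdot 42436 + 32144} = \sqrt{169744 + 32144} = \sqrt{201888} = 12 \sqrt{1402}$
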